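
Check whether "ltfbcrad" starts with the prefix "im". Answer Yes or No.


Input string: 'ltfbcrad'
Prefix to check: 'im'
First 2 characters of input: 'lt'
Match: False
Result: No


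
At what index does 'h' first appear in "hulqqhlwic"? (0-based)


Input string: 'hulqqhlwic'
Target: 'h'
Scanning left to right: s[0]='h'
First match at index: 0


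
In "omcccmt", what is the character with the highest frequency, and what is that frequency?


Input: 'omcccmt'
Operation: tally each character
Counts: 'c':3, 'm':2, 'o':1, 't':1
Maximum: 'c' appears 3 times


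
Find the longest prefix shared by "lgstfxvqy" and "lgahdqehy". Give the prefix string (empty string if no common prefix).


String 1: 'lgstfxvqy'
String 2: 'lgahdqehy'
Compare position by position:
pos 0: 'l' vs 'l' match
pos 1: 'g' vs 'g' match
pos 2: 's' vs 'a' differ -> stop
Longest common prefix: "lg" (length 2)


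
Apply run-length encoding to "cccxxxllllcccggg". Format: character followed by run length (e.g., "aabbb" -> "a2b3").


Input: 'cccxxxllllcccggg'
Operation: identify consecutive runs
Runs: 'ccc' -> c3, 'xxx' -> x3, 'llll' -> l4, 'ccc' -> c3, 'ggg' -> g3
Encoded: c3x3l4c3g3


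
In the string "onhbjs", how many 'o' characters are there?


Input string: 'onhbjs'
Target character: 'o'
Scan each position: s[0]='o'
Matches found at indices: 0
Total: 1


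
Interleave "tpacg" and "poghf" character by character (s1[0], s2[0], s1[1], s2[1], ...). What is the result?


String 1: 'tpacg'
String 2: 'poghf'
Operation: alternate characters
Pairs: 't'+'p', 'p'+'o', 'a'+'g', 'c'+'h', 'g'+'f'
Result: tppoagchgf


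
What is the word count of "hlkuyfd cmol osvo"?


Input string: 'hlkuyfd cmol osvo'
Operation: split by spaces
Words found: 'hlkuyfd', 'cmol', 'osvo'
Word count: 3


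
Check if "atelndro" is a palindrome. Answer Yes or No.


Input string: 'atelndro'
Reversed: 'ordnleta'
Compare pairs: s[0]='a' vs s[7]='o' (mismatch), s[1]='t' vs s[6]='r' (mismatch), s[2]='e' vs s[5]='d' (mismatch), s[3]='l' vs s[4]='n' (mismatch)
Palindrome: No


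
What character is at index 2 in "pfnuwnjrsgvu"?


Input string: 'pfnuwnjrsgvu'
Operation: get character at index 2
Index mapping: s[0]='p', s[1]='f', s[2]='n'
Result: 'n'


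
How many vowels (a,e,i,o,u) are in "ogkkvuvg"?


Input string: 'ogkkvuvg'
Operation: count vowels (a, e, i, o, u)
Scan: s[0]='o' (vowel), s[1]='g', s[2]='k', s[3]='k', s[4]='v', s[5]='u' (vowel), s[6]='v', s[7]='g'
Vowels found: 2
Result: 2


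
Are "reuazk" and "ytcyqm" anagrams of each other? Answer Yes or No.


String 1: 'reuazk' -> sorted: 'aekruz'
String 2: 'ytcyqm' -> sorted: 'cmqtyy'
Compare sorted forms: 'aekruz' != 'cmqtyy'
Anagram: No


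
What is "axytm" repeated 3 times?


Input string: 'axytm'
Operation: repeat 3 times
Concatenation: 'axytm' + 'axytm' + 'axytm'
Result: axytmaxytmaxytm


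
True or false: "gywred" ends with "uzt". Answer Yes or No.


Input string: 'gywred'
Suffix to check: 'uzt'
Last 3 characters of input: 'red'
Match: False
Result: No


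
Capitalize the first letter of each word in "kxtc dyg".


Input string: 'kxtc dyg'
Operation: capitalize first letter of each word
Word transformations: 'kxtc'->'Kxtc', 'dyg'->'Dyg'
Result: Kxtc Dyg


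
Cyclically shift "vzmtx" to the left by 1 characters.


Input: 'vzmtx', shift = 1
Operation: split at index 1 and swap parts
Front part s[0:1] = 'v'
Back part s[1:] = 'zmtx'
Rotated = back + front = 'zmtx' + 'v'
Result: zmtxv


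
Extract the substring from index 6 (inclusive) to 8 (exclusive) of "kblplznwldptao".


Input string: 'kblplznwldptao'
Operation: slice [6:8]
Extract characters: s[6]='n', s[7]='w'
Result: nw


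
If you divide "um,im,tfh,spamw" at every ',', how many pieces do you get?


Input string: 'um,im,tfh,spamw'
Delimiter: ','
Split result: 'um', 'im', 'tfh', 'spamw'
Number of parts: 4


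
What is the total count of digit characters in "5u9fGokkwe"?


Input string: '5u9fGokkwe'
Operation: count digit characters (0-9)
Scan: '5'(digit), 'u', '9'(digit), 'f', 'G', 'o', 'k', 'k', 'w', 'e'
Digits found: 2
Result: 2


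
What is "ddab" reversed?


Input string: 'ddab'
Operation: reverse character order
Original order: 'd' -> 'd' -> 'a' -> 'b'
Reversed order: 'b' -> 'a' -> 'd' -> 'd'
Result: badd


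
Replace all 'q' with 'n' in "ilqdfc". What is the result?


Input string: 'ilqdfc'
Operation: replace 'q' with 'n'
Positions of 'q': 2
After replacement: ilndfc


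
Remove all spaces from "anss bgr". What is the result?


Input string: 'anss bgr'
Operation: remove all spaces
Words: 'anss', 'bgr'
Join without spaces: anssbgr


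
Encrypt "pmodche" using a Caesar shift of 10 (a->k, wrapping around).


Input: 'pmodche', shift = 10
Operation: for each letter, (position + 10) mod 26
Mapping: 'p'(15+10=25)->'z', 'm'(12+10=22)->'w', 'o'(14+10=24)->'y', 'd'(3+10=13)->'n', 'c'(2+10=12)->'m', 'h'(7+10=17)->'r', 'e'(4+10=14)->'o'
Result: zwynmro


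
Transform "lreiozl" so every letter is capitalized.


Input string: 'lreiozl'
Operation: convert each letter to uppercase
Mapping: 'l'->'L', 'r'->'R', 'e'->'E', 'i'->'I', 'o'->'O', 'z'->'Z', 'l'->'L'
Result: LREIOZL


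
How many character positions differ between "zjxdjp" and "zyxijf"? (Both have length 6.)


String 1: 'zjxdjp'
String 2: 'zyxijf'
Compare each position: pos 0: 'z'=='z', pos 1: 'j'!='y', pos 2: 'x'=='x', pos 3: 'd'!='i', pos 4: 'j'=='j', pos 5: 'p'!='f'
Differing positions: 3
Hamming distance: 3


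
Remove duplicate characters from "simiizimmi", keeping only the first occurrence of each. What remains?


Input: 'simiizimmi'
Operation: keep first occurrence of each character
Scan: s[0]='s' new -> keep; s[1]='i' new -> keep; s[2]='m' new -> keep; s[3]='i' seen -> skip; s[4]='i' seen -> skip; s[5]='z' new -> keep; s[6]='i' seen -> skip; s[7]='m' seen -> skip; s[8]='m' seen -> skip; s[9]='i' seen -> skip
Result: simz


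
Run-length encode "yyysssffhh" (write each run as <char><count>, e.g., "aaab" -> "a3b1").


Input: 'yyysssffhh'
Operation: identify consecutive runs
Runs: 'yyy' -> y3, 'sss' -> s3, 'ff' -> f2, 'hh' -> h2
Encoded: y3s3f2h2


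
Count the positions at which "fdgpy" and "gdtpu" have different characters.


String 1: 'fdgpy'
String 2: 'gdtpu'
Compare each position: pos 0: 'f'!='g', pos 1: 'd'=='d', pos 2: 'g'!='t', pos 3: 'p'=='p', pos 4: 'y'!='u'
Differing positions: 3
Hamming distance: 3


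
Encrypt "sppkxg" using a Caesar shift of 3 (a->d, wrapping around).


Input: 'sppkxg', shift = 3
Operation: for each letter, (position + 3) mod 26
Mapping: 's'(18+3=21)->'v', 'p'(15+3=18)->'s', 'p'(15+3=18)->'s', 'k'(10+3=13)->'n', 'x'(23+3=26, 26 mod 26=0)->'a', 'g'(6+3=9)->'j'
Result: vssnaj


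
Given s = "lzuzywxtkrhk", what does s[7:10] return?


Input string: 'lzuzywxtkrhk'
Operation: slice [7:10]
Extract characters: s[7]='t', s[8]='k', s[9]='r'
Result: tkr


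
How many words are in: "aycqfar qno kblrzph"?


Input string: 'aycqfar qno kblrzph'
Operation: split by spaces
Words found: 'aycqfar', 'qno', 'kblrzph'
Word count: 3


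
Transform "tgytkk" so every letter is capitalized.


Input string: 'tgytkk'
Operation: convert each letter to uppercase
Mapping: 't'->'T', 'g'->'G', 'y'->'Y', 't'->'T', 'k'->'K', 'k'->'K'
Result: TGYTKK


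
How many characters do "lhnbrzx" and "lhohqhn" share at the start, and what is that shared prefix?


String 1: 'lhnbrzx'
String 2: 'lhohqhn'
Compare position by position:
pos 0: 'l' vs 'l' match
pos 1: 'h' vs 'h' match
pos 2: 'n' vs 'o' differ -> stop
Longest common prefix: "lh" (length 2)


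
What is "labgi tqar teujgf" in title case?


Input string: 'labgi tqar teujgf'
Operation: capitalize first letter of each word
Word transformations: 'labgi'->'Labgi', 'tqar'->'Tqar', 'teujgf'->'Teujgf'
Result: Labgi Tqar Teujgf


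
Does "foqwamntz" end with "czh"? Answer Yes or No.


Input string: 'foqwamntz'
Suffix to check: 'czh'
Last 3 characters of input: 'ntz'
Match: False
Result: No


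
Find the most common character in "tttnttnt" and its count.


Input: 'tttnttnt'
Operation: tally each character
Counts: 'n':2, 't':6
Maximum: 't' appears 6 times


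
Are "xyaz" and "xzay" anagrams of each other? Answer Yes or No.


String 1: 'xyaz' -> sorted: 'axyz'
String 2: 'xzay' -> sorted: 'axyz'
Compare sorted forms: 'axyz' == 'axyz'
Anagram: Yes


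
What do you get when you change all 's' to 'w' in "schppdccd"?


Input string: 'schppdccd'
Operation: replace 's' with 'w'
Positions of 's': 0
After replacement: wchppdccd


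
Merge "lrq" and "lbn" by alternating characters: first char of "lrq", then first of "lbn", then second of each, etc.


String 1: 'lrq'
String 2: 'lbn'
Operation: alternate characters
Pairs: 'l'+'l', 'r'+'b', 'q'+'n'
Result: llrbqn


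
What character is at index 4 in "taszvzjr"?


Input string: 'taszvzjr'
Operation: get character at index 4
Index mapping: s[0]='t', s[1]='a', s[2]='s', s[3]='z', s[4]='v'
Result: 'v'


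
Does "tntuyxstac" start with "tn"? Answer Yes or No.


Input string: 'tntuyxstac'
Prefix to check: 'tn'
First 2 characters of input: 'tn'
Match: True
Result: Yes


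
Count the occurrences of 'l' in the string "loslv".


Input string: 'loslv'
Target character: 'l'
Scan each position: s[0]='l', s[3]='l'
Matches found at indices: 0, 3
Total: 2


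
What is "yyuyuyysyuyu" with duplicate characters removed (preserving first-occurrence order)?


Input: 'yyuyuyysyuyu'
Operation: keep first occurrence of each character
Scan: s[0]='y' new -> keep; s[1]='y' seen -> skip; s[2]='u' new -> keep; s[3]='y' seen -> skip; s[4]='u' seen -> skip; s[5]='y' seen -> skip; s[6]='y' seen -> skip; s[7]='s' new -> keep; s[8]='y' seen -> skip; s[9]='u' seen -> skip; s[10]='y' seen -> skip; s[11]='u' seen -> skip
Result: yus


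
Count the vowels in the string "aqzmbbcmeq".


Input string: 'aqzmbbcmeq'
Operation: count vowels (a, e, i, o, u)
Scan: s[0]='a' (vowel), s[1]='q', s[2]='z', s[3]='m', s[4]='b', s[5]='b', s[6]='c', s[7]='m', s[8]='e' (vowel), s[9]='q'
Vowels found: 2
Result: 2


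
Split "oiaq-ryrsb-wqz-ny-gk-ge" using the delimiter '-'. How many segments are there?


Input string: 'oiaq-ryrsb-wqz-ny-gk-ge'
Delimiter: '-'
Split result: 'oiaq', 'ryrsb', 'wqz', 'ny', 'gk', 'ge'
Number of parts: 6


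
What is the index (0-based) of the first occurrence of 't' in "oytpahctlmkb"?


Input string: 'oytpahctlmkb'
Target: 't'
Scanning left to right: s[0]='o', s[1]='y', s[2]='t'
First match at index: 2


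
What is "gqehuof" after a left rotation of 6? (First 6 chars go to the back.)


Input: 'gqehuof', shift = 6
Operation: split at index 6 and swap parts
Front part s[0:6] = 'gqehuo'
Back part s[6:] = 'f'
Rotated = back + front = 'f' + 'gqehuo'
Result: fgqehuo


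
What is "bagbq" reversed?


Input string: 'bagbq'
Operation: reverse character order
Original order: 'b' -> 'a' -> 'g' -> 'b' -> 'q'
Reversed order: 'q' -> 'b' -> 'g' -> 'a' -> 'b'
Result: qbgab


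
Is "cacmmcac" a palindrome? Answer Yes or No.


Input string: 'cacmmcac'
Reversed: 'cacmmcac'
Compare pairs: s[0]='c' vs s[7]='c' (match), s[1]='a' vs s[6]='a' (match), s[2]='c' vs s[5]='c' (match), s[3]='m' vs s[4]='m' (match)
Palindrome: Yes


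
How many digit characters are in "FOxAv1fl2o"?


Input string: 'FOxAv1fl2o'
Operation: count digit characters (0-9)
Scan: 'F', 'O', 'x', 'A', 'v', '1'(digit), 'f', 'l', '2'(digit), 'o'
Digits found: 2
Result: 2


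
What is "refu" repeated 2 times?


Input string: 'refu'
Operation: repeat 2 times
Concatenation: 'refu' + 'refu'
Result: refurefu


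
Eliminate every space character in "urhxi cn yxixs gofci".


Input string: 'urhxi cn yxixs gofci'
Operation: remove all spaces
Words: 'urhxi', 'cn', 'yxixs', 'gofci'
Join without spaces: urhxicnyxixsgofci


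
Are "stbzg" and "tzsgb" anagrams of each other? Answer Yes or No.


String 1: 'stbzg' -> sorted: 'bgstz'
String 2: 'tzsgb' -> sorted: 'bgstz'
Compare sorted forms: 'bgstz' == 'bgstz'
Anagram: Yes


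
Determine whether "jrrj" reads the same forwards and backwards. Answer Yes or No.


Input string: 'jrrj'
Reversed: 'jrrj'
Compare pairs: s[0]='j' vs s[3]='j' (match), s[1]='r' vs s[2]='r' (match)
Palindrome: Yes


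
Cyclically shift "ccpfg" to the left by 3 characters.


Input: 'ccpfg', shift = 3
Operation: split at index 3 and swap parts
Front part s[0:3] = 'ccp'
Back part s[3:] = 'fg'
Rotated = back + front = 'fg' + 'ccp'
Result: fgccp


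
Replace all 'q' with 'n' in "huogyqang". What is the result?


Input string: 'huogyqang'
Operation: replace 'q' with 'n'
Positions of 'q': 5
After replacement: huogynang


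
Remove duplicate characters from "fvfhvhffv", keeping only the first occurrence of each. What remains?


Input: 'fvfhvhffv'
Operation: keep first occurrence of each character
Scan: s[0]='f' new -> keep; s[1]='v' new -> keep; s[2]='f' seen -> skip; s[3]='h' new -> keep; s[4]='v' seen -> skip; s[5]='h' seen -> skip; s[6]='f' seen -> skip; s[7]='f' seen -> skip; s[8]='v' seen -> skip
Result: fvh


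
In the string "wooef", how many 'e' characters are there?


Input string: 'wooef'
Target character: 'e'
Scan each position: s[3]='e'
Matches found at indices: 3
Total: 1


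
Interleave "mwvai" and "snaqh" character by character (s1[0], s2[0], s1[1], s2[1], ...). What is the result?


String 1: 'mwvai'
String 2: 'snaqh'
Operation: alternate characters
Pairs: 'm'+'s', 'w'+'n', 'v'+'a', 'a'+'q', 'i'+'h'
Result: mswnvaaqih


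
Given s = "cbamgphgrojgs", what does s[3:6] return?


Input string: 'cbamgphgrojgs'
Operation: slice [3:6]
Extract characters: s[3]='m', s[4]='g', s[5]='p'
Result: mgp


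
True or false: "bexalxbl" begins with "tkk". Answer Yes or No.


Input string: 'bexalxbl'
Prefix to check: 'tkk'
First 3 characters of input: 'bex'
Match: False
Result: No


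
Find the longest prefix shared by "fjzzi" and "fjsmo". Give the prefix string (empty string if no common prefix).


String 1: 'fjzzi'
String 2: 'fjsmo'
Compare position by position:
pos 0: 'f' vs 'f' match
pos 1: 'j' vs 'j' match
pos 2: 'z' vs 's' differ -> stop
Longest common prefix: "fj" (length 2)


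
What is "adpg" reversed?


Input string: 'adpg'
Operation: reverse character order
Original order: 'a' -> 'd' -> 'p' -> 'g'
Reversed order: 'g' -> 'p' -> 'd' -> 'a'
Result: gpda


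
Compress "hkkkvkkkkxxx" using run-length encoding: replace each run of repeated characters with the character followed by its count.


Input: 'hkkkvkkkkxxx'
Operation: identify consecutive runs
Runs: 'h' -> h1, 'kkk' -> k3, 'v' -> v1, 'kkkk' -> k4, 'xxx' -> x3
Encoded: h1k3v1k4x3


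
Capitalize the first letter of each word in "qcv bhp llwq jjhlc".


Input string: 'qcv bhp llwq jjhlc'
Operation: capitalize first letter of each word
Word transformations: 'qcv'->'Qcv', 'bhp'->'Bhp', 'llwq'->'Llwq', 'jjhlc'->'Jjhlc'
Result: Qcv Bhp Llwq Jjhlc


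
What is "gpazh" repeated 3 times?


Input string: 'gpazh'
Operation: repeat 3 times
Concatenation: 'gpazh' + 'gpazh' + 'gpazh'
Result: gpazhgpazhgpazh


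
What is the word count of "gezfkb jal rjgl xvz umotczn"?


Input string: 'gezfkb jal rjgl xvz umotczn'
Operation: split by spaces
Words found: 'gezfkb', 'jal', 'rjgl', 'xvz', 'umotczn'
Word count: 5


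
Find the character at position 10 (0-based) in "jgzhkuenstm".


Input string: 'jgzhkuenstm'
Operation: get character at index 10
Index mapping: s[0]='j', s[1]='g', s[2]='z', s[3]='h', s[4]='k', s[5]='u', s[6]='e', s[7]='n', s[8]='s', s[9]='t', s[10]='m'
Result: 'm'


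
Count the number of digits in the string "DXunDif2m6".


Input string: 'DXunDif2m6'
Operation: count digit characters (0-9)
Scan: 'D', 'X', 'u', 'n', 'D', 'i', 'f', '2'(digit), 'm', '6'(digit)
Digits found: 2
Result: 2


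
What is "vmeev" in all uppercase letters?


Input string: 'vmeev'
Operation: convert each letter to uppercase
Mapping: 'v'->'V', 'm'->'M', 'e'->'E', 'e'->'E', 'v'->'V'
Result: VMEEV


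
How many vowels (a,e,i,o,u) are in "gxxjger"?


Input string: 'gxxjger'
Operation: count vowels (a, e, i, o, u)
Scan: s[0]='g', s[1]='x', s[2]='x', s[3]='j', s[4]='g', s[5]='e' (vowel), s[6]='r'
Vowels found: 1
Result: 1


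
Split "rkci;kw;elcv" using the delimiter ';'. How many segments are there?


Input string: 'rkci;kw;elcv'
Delimiter: ';'
Split result: 'rkci', 'kw', 'elcv'
Number of parts: 3


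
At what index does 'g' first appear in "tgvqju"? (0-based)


Input string: 'tgvqju'
Target: 'g'
Scanning left to right: s[0]='t', s[1]='g'
First match at index: 1


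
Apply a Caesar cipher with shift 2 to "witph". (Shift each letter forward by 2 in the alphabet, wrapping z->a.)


Input: 'witph', shift = 2
Operation: for each letter, (position + 2) mod 26
Mapping: 'w'(22+2=24)->'y', 'i'(8+2=10)->'k', 't'(19+2=21)->'v', 'p'(15+2=17)->'r', 'h'(7+2=9)->'j'
Result: ykvrj


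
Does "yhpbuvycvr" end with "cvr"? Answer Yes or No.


Input string: 'yhpbuvycvr'
Suffix to check: 'cvr'
Last 3 characters of input: 'cvr'
Match: True
Result: Yes


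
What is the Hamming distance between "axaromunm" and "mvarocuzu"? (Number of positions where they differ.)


String 1: 'axaromunm'
String 2: 'mvarocuzu'
Compare each position: pos 0: 'a'!='m', pos 1: 'x'!='v', pos 2: 'a'=='a', pos 3: 'r'=='r', pos 4: 'o'=='o', pos 5: 'm'!='c', pos 6: 'u'=='u', pos 7: 'n'!='z', pos 8: 'm'!='u'
Differing positions: 5
Hamming distance: 5


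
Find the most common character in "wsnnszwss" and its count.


Input: 'wsnnszwss'
Operation: tally each character
Counts: 'n':2, 's':4, 'w':2, 'z':1
Maximum: 's' appears 4 times


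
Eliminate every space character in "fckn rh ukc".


Input string: 'fckn rh ukc'
Operation: remove all spaces
Words: 'fckn', 'rh', 'ukc'
Join without spaces: fcknrhukc


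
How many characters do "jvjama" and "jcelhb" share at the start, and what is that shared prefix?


String 1: 'jvjama'
String 2: 'jcelhb'
Compare position by position:
pos 0: 'j' vs 'j' match
pos 1: 'v' vs 'c' differ -> stop
Longest common prefix: "j" (length 1)


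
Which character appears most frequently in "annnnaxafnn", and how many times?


Input: 'annnnaxafnn'
Operation: tally each character
Counts: 'a':3, 'f':1, 'n':6, 'x':1
Maximum: 'n' appears 6 times


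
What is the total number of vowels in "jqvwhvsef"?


Input string: 'jqvwhvsef'
Operation: count vowels (a, e, i, o, u)
Scan: s[0]='j', s[1]='q', s[2]='v', s[3]='w', s[4]='h', s[5]='v', s[6]='s', s[7]='e' (vowel), s[8]='f'
Vowels found: 1
Result: 1


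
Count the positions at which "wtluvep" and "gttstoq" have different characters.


String 1: 'wtluvep'
String 2: 'gttstoq'
Compare each position: pos 0: 'w'!='g', pos 1: 't'=='t', pos 2: 'l'!='t', pos 3: 'u'!='s', pos 4: 'v'!='t', pos 5: 'e'!='o', pos 6: 'p'!='q'
Differing positions: 6
Hamming distance: 6


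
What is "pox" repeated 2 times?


Input string: 'pox'
Operation: repeat 2 times
Concatenation: 'pox' + 'pox'
Result: poxpox


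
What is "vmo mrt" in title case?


Input string: 'vmo mrt'
Operation: capitalize first letter of each word
Word transformations: 'vmo'->'Vmo', 'mrt'->'Mrt'
Result: Vmo Mrt


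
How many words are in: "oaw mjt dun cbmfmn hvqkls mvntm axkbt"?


Input string: 'oaw mjt dun cbmfmn hvqkls mvntm axkbt'
Operation: split by spaces
Words found: 'oaw', 'mjt', 'dun', 'cbmfmn', 'hvqkls', 'mvntm', 'axkbt'
Word count: 7


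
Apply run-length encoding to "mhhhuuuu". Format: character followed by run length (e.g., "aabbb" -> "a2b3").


Input: 'mhhhuuuu'
Operation: identify consecutive runs
Runs: 'm' -> m1, 'hhh' -> h3, 'uuuu' -> u4
Encoded: m1h3u4


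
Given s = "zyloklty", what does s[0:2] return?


Input string: 'zyloklty'
Operation: slice [0:2]
Extract characters: s[0]='z', s[1]='y'
Result: zy


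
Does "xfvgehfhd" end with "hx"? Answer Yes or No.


Input string: 'xfvgehfhd'
Suffix to check: 'hx'
Last 2 characters of input: 'hd'
Match: False
Result: No


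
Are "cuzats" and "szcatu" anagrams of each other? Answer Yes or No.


String 1: 'cuzats' -> sorted: 'acstuz'
String 2: 'szcatu' -> sorted: 'acstuz'
Compare sorted forms: 'acstuz' == 'acstuz'
Anagram: Yes


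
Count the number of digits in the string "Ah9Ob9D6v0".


Input string: 'Ah9Ob9D6v0'
Operation: count digit characters (0-9)
Scan: 'A', 'h', '9'(digit), 'O', 'b', '9'(digit), 'D', '6'(digit), 'v', '0'(digit)
Digits found: 4
Result: 4


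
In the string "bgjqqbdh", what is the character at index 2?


Input string: 'bgjqqbdh'
Operation: get character at index 2
Index mapping: s[0]='b', s[1]='g', s[2]='j'
Result: 'j'


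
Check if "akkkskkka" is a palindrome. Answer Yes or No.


Input string: 'akkkskkka'
Reversed: 'akkkskkka'
Compare pairs: s[0]='a' vs s[8]='a' (match), s[1]='k' vs s[7]='k' (match), s[2]='k' vs s[6]='k' (match), s[3]='k' vs s[5]='k' (match)
Palindrome: Yes


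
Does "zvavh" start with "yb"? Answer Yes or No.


Input string: 'zvavh'
Prefix to check: 'yb'
First 2 characters of input: 'zv'
Match: False
Result: No


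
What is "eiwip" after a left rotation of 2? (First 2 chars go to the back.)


Input: 'eiwip', shift = 2
Operation: split at index 2 and swap parts
Front part s[0:2] = 'ei'
Back part s[2:] = 'wip'
Rotated = back + front = 'wip' + 'ei'
Result: wipei


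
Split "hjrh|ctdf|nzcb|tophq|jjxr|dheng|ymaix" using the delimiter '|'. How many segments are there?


Input string: 'hjrh|ctdf|nzcb|tophq|jjxr|dheng|ymaix'
Delimiter: '|'
Split result: 'hjrh', 'ctdf', 'nzcb', 'tophq', 'jjxr', 'dheng', 'ymaix'
Number of parts: 7


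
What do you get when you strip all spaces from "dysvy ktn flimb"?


Input string: 'dysvy ktn flimb'
Operation: remove all spaces
Words: 'dysvy', 'ktn', 'flimb'
Join without spaces: dysvyktnflimb


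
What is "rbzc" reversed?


Input string: 'rbzc'
Operation: reverse character order
Original order: 'r' -> 'b' -> 'z' -> 'c'
Reversed order: 'c' -> 'z' -> 'b' -> 'r'
Result: czbr


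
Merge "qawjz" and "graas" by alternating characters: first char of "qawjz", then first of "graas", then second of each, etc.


String 1: 'qawjz'
String 2: 'graas'
Operation: alternate characters
Pairs: 'q'+'g', 'a'+'r', 'w'+'a', 'j'+'a', 'z'+'s'
Result: qgarwajazs


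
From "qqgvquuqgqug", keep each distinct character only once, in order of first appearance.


Input: 'qqgvquuqgqug'
Operation: keep first occurrence of each character
Scan: s[0]='q' new -> keep; s[1]='q' seen -> skip; s[2]='g' new -> keep; s[3]='v' new -> keep; s[4]='q' seen -> skip; s[5]='u' new -> keep; s[6]='u' seen -> skip; s[7]='q' seen -> skip; s[8]='g' seen -> skip; s[9]='q' seen -> skip; s[10]='u' seen -> skip; s[11]='g' seen -> skip
Result: qgvu


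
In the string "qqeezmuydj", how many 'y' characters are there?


Input string: 'qqeezmuydj'
Target character: 'y'
Scan each position: s[7]='y'
Matches found at indices: 7
Total: 1


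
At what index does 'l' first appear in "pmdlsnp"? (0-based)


Input string: 'pmdlsnp'
Target: 'l'
Scanning left to right: s[0]='p', s[1]='m', s[2]='d', s[3]='l'
First match at index: 3


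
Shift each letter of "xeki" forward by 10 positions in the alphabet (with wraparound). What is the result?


Input: 'xeki', shift = 10
Operation: for each letter, (position + 10) mod 26
Mapping: 'x'(23+10=33, 33 mod 26=7)->'h', 'e'(4+10=14)->'o', 'k'(10+10=20)->'u', 'i'(8+10=18)->'s'
Result: hous


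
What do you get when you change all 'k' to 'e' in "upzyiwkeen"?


Input string: 'upzyiwkeen'
Operation: replace 'k' with 'e'
Positions of 'k': 6
After replacement: upzyiweeen


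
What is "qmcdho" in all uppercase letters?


Input string: 'qmcdho'
Operation: convert each letter to uppercase
Mapping: 'q'->'Q', 'm'->'M', 'c'->'C', 'd'->'D', 'h'->'H', 'o'->'O'
Result: QMCDHO


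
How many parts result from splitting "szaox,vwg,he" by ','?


Input string: 'szaox,vwg,he'
Delimiter: ','
Split result: 'szaox', 'vwg', 'he'
Number of parts: 3


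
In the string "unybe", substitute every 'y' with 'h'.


Input string: 'unybe'
Operation: replace 'y' with 'h'
Positions of 'y': 2
After replacement: unhbe


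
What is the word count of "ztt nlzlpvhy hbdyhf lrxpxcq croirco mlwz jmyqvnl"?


Input string: 'ztt nlzlpvhy hbdyhf lrxpxcq croirco mlwz jmyqvnl'
Operation: split by spaces
Words found: 'ztt', 'nlzlpvhy', 'hbdyhf', 'lrxpxcq', 'croirco', 'mlwz', 'jmyqvnl'
Word count: 7


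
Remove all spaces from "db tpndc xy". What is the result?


Input string: 'db tpndc xy'
Operation: remove all spaces
Words: 'db', 'tpndc', 'xy'
Join without spaces: dbtpndcxy


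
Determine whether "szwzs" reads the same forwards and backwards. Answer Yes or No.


Input string: 'szwzs'
Reversed: 'szwzs'
Compare pairs: s[0]='s' vs s[4]='s' (match), s[1]='z' vs s[3]='z' (match)
Palindrome: Yes


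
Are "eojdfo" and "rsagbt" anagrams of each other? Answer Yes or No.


String 1: 'eojdfo' -> sorted: 'defjoo'
String 2: 'rsagbt' -> sorted: 'abgrst'
Compare sorted forms: 'defjoo' != 'abgrst'
Anagram: No


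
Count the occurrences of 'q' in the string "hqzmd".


Input string: 'hqzmd'
Target character: 'q'
Scan each position: s[1]='q'
Matches found at indices: 1
Total: 1


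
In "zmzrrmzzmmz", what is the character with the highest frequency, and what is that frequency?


Input: 'zmzrrmzzmmz'
Operation: tally each character
Counts: 'm':4, 'r':2, 'z':5
Maximum: 'z' appears 5 times


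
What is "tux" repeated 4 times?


Input string: 'tux'
Operation: repeat 4 times
Concatenation: 'tux' + 'tux' + 'tux' + 'tux'
Result: tuxtuxtuxtux


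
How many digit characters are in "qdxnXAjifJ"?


Input string: 'qdxnXAjifJ'
Operation: count digit characters (0-9)
Scan: 'q', 'd', 'x', 'n', 'X', 'A', 'j', 'i', 'f', 'J'
Digits found: 0
Result: 0


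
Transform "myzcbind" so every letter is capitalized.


Input string: 'myzcbind'
Operation: convert each letter to uppercase
Mapping: 'm'->'M', 'y'->'Y', 'z'->'Z', 'c'->'C', 'b'->'B', 'i'->'I', 'n'->'N', 'd'->'D'
Result: MYZCBIND


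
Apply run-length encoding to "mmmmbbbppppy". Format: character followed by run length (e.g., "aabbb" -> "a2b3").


Input: 'mmmmbbbppppy'
Operation: identify consecutive runs
Runs: 'mmmm' -> m4, 'bbb' -> b3, 'pppp' -> p4, 'y' -> y1
Encoded: m4b3p4y1


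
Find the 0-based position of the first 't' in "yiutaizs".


Input string: 'yiutaizs'
Target: 't'
Scanning left to right: s[0]='y', s[1]='i', s[2]='u', s[3]='t'
First match at index: 3


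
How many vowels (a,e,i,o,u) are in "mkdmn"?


Input string: 'mkdmn'
Operation: count vowels (a, e, i, o, u)
Scan: s[0]='m', s[1]='k', s[2]='d', s[3]='m', s[4]='n'
Vowels found: 0
Result: 0


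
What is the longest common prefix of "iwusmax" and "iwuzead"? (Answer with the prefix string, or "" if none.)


String 1: 'iwusmax'
String 2: 'iwuzead'
Compare position by position:
pos 0: 'i' vs 'i' match
pos 1: 'w' vs 'w' match
pos 2: 'u' vs 'u' match
pos 3: 's' vs 'z' differ -> stop
Longest common prefix: "iwu" (length 3)


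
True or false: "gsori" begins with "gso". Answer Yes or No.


Input string: 'gsori'
Prefix to check: 'gso'
First 3 characters of input: 'gso'
Match: True
Result: Yes


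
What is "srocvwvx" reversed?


Input string: 'srocvwvx'
Operation: reverse character order
Original order: 's' -> 'r' -> 'o' -> 'c' -> 'v' -> 'w' -> 'v' -> 'x'
Reversed order: 'x' -> 'v' -> 'w' -> 'v' -> 'c' -> 'o' -> 'r' -> 's'
Result: xvwvcors


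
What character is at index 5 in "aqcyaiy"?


Input string: 'aqcyaiy'
Operation: get character at index 5
Index mapping: s[0]='a', s[1]='q', s[2]='c', s[3]='y', s[4]='a', s[5]='i'
Result: 'i'


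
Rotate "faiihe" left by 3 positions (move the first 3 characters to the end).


Input: 'faiihe', shift = 3
Operation: split at index 3 and swap parts
Front part s[0:3] = 'fai'
Back part s[3:] = 'ihe'
Rotated = back + front = 'ihe' + 'fai'
Result: ihefai


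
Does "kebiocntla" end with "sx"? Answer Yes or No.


Input string: 'kebiocntla'
Suffix to check: 'sx'
Last 2 characters of input: 'la'
Match: False
Result: No


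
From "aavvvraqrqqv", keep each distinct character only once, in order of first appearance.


Input: 'aavvvraqrqqv'
Operation: keep first occurrence of each character
Scan: s[0]='a' new -> keep; s[1]='a' seen -> skip; s[2]='v' new -> keep; s[3]='v' seen -> skip; s[4]='v' seen -> skip; s[5]='r' new -> keep; s[6]='a' seen -> skip; s[7]='q' new -> keep; s[8]='r' seen -> skip; s[9]='q' seen -> skip; s[10]='q' seen -> skip; s[11]='v' seen -> skip
Result: avrq


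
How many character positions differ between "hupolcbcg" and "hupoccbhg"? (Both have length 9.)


String 1: 'hupolcbcg'
String 2: 'hupoccbhg'
Compare each position: pos 0: 'h'=='h', pos 1: 'u'=='u', pos 2: 'p'=='p', pos 3: 'o'=='o', pos 4: 'l'!='c', pos 5: 'c'=='c', pos 6: 'b'=='b', pos 7: 'c'!='h', pos 8: 'g'=='g'
Differing positions: 2
Hamming distance: 2


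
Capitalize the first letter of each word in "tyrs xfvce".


Input string: 'tyrs xfvce'
Operation: capitalize first letter of each word
Word transformations: 'tyrs'->'Tyrs', 'xfvce'->'Xfvce'
Result: Tyrs Xfvce


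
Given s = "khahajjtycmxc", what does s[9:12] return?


Input string: 'khahajjtycmxc'
Operation: slice [9:12]
Extract characters: s[9]='c', s[10]='m', s[11]='x'
Result: cmx


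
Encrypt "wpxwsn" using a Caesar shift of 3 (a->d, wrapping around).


Input: 'wpxwsn', shift = 3
Operation: for each letter, (position + 3) mod 26
Mapping: 'w'(22+3=25)->'z', 'p'(15+3=18)->'s', 'x'(23+3=26, 26 mod 26=0)->'a', 'w'(22+3=25)->'z', 's'(18+3=21)->'v', 'n'(13+3=16)->'q'
Result: zsazvq


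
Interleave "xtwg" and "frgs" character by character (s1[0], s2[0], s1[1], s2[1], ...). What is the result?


String 1: 'xtwg'
String 2: 'frgs'
Operation: alternate characters
Pairs: 'x'+'f', 't'+'r', 'w'+'g', 'g'+'s'
Result: xftrwggs


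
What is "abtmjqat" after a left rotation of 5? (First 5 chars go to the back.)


Input: 'abtmjqat', shift = 5
Operation: split at index 5 and swap parts
Front part s[0:5] = 'abtmj'
Back part s[5:] = 'qat'
Rotated = back + front = 'qat' + 'abtmj'
Result: qatabtmj


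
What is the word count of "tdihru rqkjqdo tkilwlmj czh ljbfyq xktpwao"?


Input string: 'tdihru rqkjqdo tkilwlmj czh ljbfyq xktpwao'
Operation: split by spaces
Words found: 'tdihru', 'rqkjqdo', 'tkilwlmj', 'czh', 'ljbfyq', 'xktpwao'
Word count: 6


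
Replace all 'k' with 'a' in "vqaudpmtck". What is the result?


Input string: 'vqaudpmtck'
Operation: replace 'k' with 'a'
Positions of 'k': 9
After replacement: vqaudpmtca


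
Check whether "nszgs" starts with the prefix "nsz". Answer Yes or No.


Input string: 'nszgs'
Prefix to check: 'nsz'
First 3 characters of input: 'nsz'
Match: True
Result: Yes


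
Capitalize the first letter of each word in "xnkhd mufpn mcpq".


Input string: 'xnkhd mufpn mcpq'
Operation: capitalize first letter of each word
Word transformations: 'xnkhd'->'Xnkhd', 'mufpn'->'Mufpn', 'mcpq'->'Mcpq'
Result: Xnkhd Mufpn Mcpq


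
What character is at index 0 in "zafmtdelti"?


Input string: 'zafmtdelti'
Operation: get character at index 0
Index mapping: s[0]='z'
Result: 'z'


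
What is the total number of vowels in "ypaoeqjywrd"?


Input string: 'ypaoeqjywrd'
Operation: count vowels (a, e, i, o, u)
Scan: s[0]='y', s[1]='p', s[2]='a' (vowel), s[3]='o' (vowel), s[4]='e' (vowel), s[5]='q', s[6]='j', s[7]='y', s[8]='w', s[9]='r', s[10]='d'
Vowels found: 3
Result: 3


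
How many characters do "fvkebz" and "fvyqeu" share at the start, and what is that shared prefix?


String 1: 'fvkebz'
String 2: 'fvyqeu'
Compare position by position:
pos 0: 'f' vs 'f' match
pos 1: 'v' vs 'v' match
pos 2: 'k' vs 'y' differ -> stop
Longest common prefix: "fv" (length 2)


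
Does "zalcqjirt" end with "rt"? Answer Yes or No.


Input string: 'zalcqjirt'
Suffix to check: 'rt'
Last 2 characters of input: 'rt'
Match: True
Result: Yes


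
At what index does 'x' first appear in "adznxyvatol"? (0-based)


Input string: 'adznxyvatol'
Target: 'x'
Scanning left to right: s[0]='a', s[1]='d', s[2]='z', s[3]='n', s[4]='x'
First match at index: 4


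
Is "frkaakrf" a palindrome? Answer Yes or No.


Input string: 'frkaakrf'
Reversed: 'frkaakrf'
Compare pairs: s[0]='f' vs s[7]='f' (match), s[1]='r' vs s[6]='r' (match), s[2]='k' vs s[5]='k' (match), s[3]='a' vs s[4]='a' (match)
Palindrome: Yes


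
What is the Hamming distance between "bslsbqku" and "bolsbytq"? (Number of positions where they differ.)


String 1: 'bslsbqku'
String 2: 'bolsbytq'
Compare each position: pos 0: 'b'=='b', pos 1: 's'!='o', pos 2: 'l'=='l', pos 3: 's'=='s', pos 4: 'b'=='b', pos 5: 'q'!='y', pos 6: 'k'!='t', pos 7: 'u'!='q'
Differing positions: 4
Hamming distance: 4


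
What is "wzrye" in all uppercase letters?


Input string: 'wzrye'
Operation: convert each letter to uppercase
Mapping: 'w'->'W', 'z'->'Z', 'r'->'R', 'y'->'Y', 'e'->'E'
Result: WZRYE


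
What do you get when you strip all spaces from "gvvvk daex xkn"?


Input string: 'gvvvk daex xkn'
Operation: remove all spaces
Words: 'gvvvk', 'daex', 'xkn'
Join without spaces: gvvvkdaexxkn


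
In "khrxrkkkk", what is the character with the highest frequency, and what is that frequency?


Input: 'khrxrkkkk'
Operation: tally each character
Counts: 'h':1, 'k':5, 'r':2, 'x':1
Maximum: 'k' appears 5 times


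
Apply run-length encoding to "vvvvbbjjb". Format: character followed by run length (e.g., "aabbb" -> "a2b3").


Input: 'vvvvbbjjb'
Operation: identify consecutive runs
Runs: 'vvvv' -> v4, 'bb' -> b2, 'jj' -> j2, 'b' -> b1
Encoded: v4b2j2b1


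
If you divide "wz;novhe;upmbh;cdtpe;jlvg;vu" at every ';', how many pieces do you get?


Input string: 'wz;novhe;upmbh;cdtpe;jlvg;vu'
Delimiter: ';'
Split result: 'wz', 'novhe', 'upmbh', 'cdtpe', 'jlvg', 'vu'
Number of parts: 6


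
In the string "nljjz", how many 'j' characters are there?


Input string: 'nljjz'
Target character: 'j'
Scan each position: s[2]='j', s[3]='j'
Matches found at indices: 2, 3
Total: 2


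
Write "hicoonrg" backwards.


Input string: 'hicoonrg'
Operation: reverse character order
Original order: 'h' -> 'i' -> 'c' -> 'o' -> 'o' -> 'n' -> 'r' -> 'g'
Reversed order: 'g' -> 'r' -> 'n' -> 'o' -> 'o' -> 'c' -> 'i' -> 'h'
Result: grnoocih


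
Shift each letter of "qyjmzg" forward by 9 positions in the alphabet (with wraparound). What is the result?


Input: 'qyjmzg', shift = 9
Operation: for each letter, (position + 9) mod 26
Mapping: 'q'(16+9=25)->'z', 'y'(24+9=33, 33 mod 26=7)->'h', 'j'(9+9=18)->'s', 'm'(12+9=21)->'v', 'z'(25+9=34, 34 mod 26=8)->'i', 'g'(6+9=15)->'p'
Result: zhsvip


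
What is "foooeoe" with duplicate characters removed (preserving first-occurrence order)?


Input: 'foooeoe'
Operation: keep first occurrence of each character
Scan: s[0]='f' new -> keep; s[1]='o' new -> keep; s[2]='o' seen -> skip; s[3]='o' seen -> skip; s[4]='e' new -> keep; s[5]='o' seen -> skip; s[6]='e' seen -> skip
Result: foe


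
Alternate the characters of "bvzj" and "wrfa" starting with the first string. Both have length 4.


String 1: 'bvzj'
String 2: 'wrfa'
Operation: alternate characters
Pairs: 'b'+'w', 'v'+'r', 'z'+'f', 'j'+'a'
Result: bwvrzfja


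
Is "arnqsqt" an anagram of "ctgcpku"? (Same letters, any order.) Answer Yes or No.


String 1: 'ctgcpku' -> sorted: 'ccgkptu'
String 2: 'arnqsqt' -> sorted: 'anqqrst'
Compare sorted forms: 'ccgkptu' != 'anqqrst'
Anagram: No


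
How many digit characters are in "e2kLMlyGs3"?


Input string: 'e2kLMlyGs3'
Operation: count digit characters (0-9)
Scan: 'e', '2'(digit), 'k', 'L', 'M', 'l', 'y', 'G', 's', '3'(digit)
Digits found: 2
Result: 2


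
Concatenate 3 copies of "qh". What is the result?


Input string: 'qh'
Operation: repeat 3 times
Concatenation: 'qh' + 'qh' + 'qh'
Result: qhqhqh


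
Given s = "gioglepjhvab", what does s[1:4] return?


Input string: 'gioglepjhvab'
Operation: slice [1:4]
Extract characters: s[1]='i', s[2]='o', s[3]='g'
Result: iog


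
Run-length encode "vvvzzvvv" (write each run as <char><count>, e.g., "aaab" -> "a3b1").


Input: 'vvvzzvvv'
Operation: identify consecutive runs
Runs: 'vvv' -> v3, 'zz' -> z2, 'vvv' -> v3
Encoded: v3z2v3


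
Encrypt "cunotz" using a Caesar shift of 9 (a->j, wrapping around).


Input: 'cunotz', shift = 9
Operation: for each letter, (position + 9) mod 26
Mapping: 'c'(2+9=11)->'l', 'u'(20+9=29, 29 mod 26=3)->'d', 'n'(13+9=22)->'w', 'o'(14+9=23)->'x', 't'(19+9=28, 28 mod 26=2)->'c', 'z'(25+9=34, 34 mod 26=8)->'i'
Result: ldwxci


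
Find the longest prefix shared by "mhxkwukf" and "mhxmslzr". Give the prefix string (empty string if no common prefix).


String 1: 'mhxkwukf'
String 2: 'mhxmslzr'
Compare position by position:
pos 0: 'm' vs 'm' match
pos 1: 'h' vs 'h' match
pos 2: 'x' vs 'x' match
pos 3: 'k' vs 'm' differ -> stop
Longest common prefix: "mhx" (length 3)


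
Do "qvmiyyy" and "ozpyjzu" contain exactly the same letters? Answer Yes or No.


String 1: 'qvmiyyy' -> sorted: 'imqvyyy'
String 2: 'ozpyjzu' -> sorted: 'jopuyzz'
Compare sorted forms: 'imqvyyy' != 'jopuyzz'
Anagram: No


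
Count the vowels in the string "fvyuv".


Input string: 'fvyuv'
Operation: count vowels (a, e, i, o, u)
Scan: s[0]='f', s[1]='v', s[2]='y', s[3]='u' (vowel), s[4]='v'
Vowels found: 1
Result: 1


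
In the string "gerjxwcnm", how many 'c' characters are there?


Input string: 'gerjxwcnm'
Target character: 'c'
Scan each position: s[6]='c'
Matches found at indices: 6
Total: 1


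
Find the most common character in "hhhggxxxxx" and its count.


Input: 'hhhggxxxxx'
Operation: tally each character
Counts: 'g':2, 'h':3, 'x':5
Maximum: 'x' appears 5 times


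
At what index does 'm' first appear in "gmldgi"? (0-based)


Input string: 'gmldgi'
Target: 'm'
Scanning left to right: s[0]='g', s[1]='m'
First match at index: 1


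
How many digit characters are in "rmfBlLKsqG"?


Input string: 'rmfBlLKsqG'
Operation: count digit characters (0-9)
Scan: 'r', 'm', 'f', 'B', 'l', 'L', 'K', 's', 'q', 'G'
Digits found: 0
Result: 0


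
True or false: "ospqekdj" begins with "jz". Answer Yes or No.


Input string: 'ospqekdj'
Prefix to check: 'jz'
First 2 characters of input: 'os'
Match: False
Result: No


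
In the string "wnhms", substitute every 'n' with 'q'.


Input string: 'wnhms'
Operation: replace 'n' with 'q'
Positions of 'n': 1
After replacement: wqhms


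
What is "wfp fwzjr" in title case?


Input string: 'wfp fwzjr'
Operation: capitalize first letter of each word
Word transformations: 'wfp'->'Wfp', 'fwzjr'->'Fwzjr'
Result: Wfp Fwzjr


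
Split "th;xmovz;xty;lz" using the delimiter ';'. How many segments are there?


Input string: 'th;xmovz;xty;lz'
Delimiter: ';'
Split result: 'th', 'xmovz', 'xty', 'lz'
Number of parts: 4


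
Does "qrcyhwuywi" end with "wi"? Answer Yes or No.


Input string: 'qrcyhwuywi'
Suffix to check: 'wi'
Last 2 characters of input: 'wi'
Match: True
Result: Yes


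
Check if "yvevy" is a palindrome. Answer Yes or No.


Input string: 'yvevy'
Reversed: 'yvevy'
Compare pairs: s[0]='y' vs s[4]='y' (match), s[1]='v' vs s[3]='v' (match)
Palindrome: Yes


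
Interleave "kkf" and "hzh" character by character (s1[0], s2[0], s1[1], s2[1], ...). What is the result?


String 1: 'kkf'
String 2: 'hzh'
Operation: alternate characters
Pairs: 'k'+'h', 'k'+'z', 'f'+'h'
Result: khkzfh


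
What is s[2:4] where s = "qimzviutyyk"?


Input string: 'qimzviutyyk'
Operation: slice [2:4]
Extract characters: s[2]='m', s[3]='z'
Result: mz
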